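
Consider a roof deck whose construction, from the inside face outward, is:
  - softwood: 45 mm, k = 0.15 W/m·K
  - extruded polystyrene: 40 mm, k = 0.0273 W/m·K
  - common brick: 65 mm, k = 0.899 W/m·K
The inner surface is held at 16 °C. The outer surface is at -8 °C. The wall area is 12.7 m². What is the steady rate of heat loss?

Using the resistance-network approach (series):
R_softwood = L/(kA) = 0.045/(0.15×12.7) = 0.02362 K/W
R_extruded polystyrene = L/(kA) = 0.04/(0.0273×12.7) = 0.1154 K/W
R_common brick = L/(kA) = 0.065/(0.899×12.7) = 0.005693 K/W
R_total = 0.1447 K/W
Q = ΔT / R_total = 24 / 0.1447

Q ≈ 166 W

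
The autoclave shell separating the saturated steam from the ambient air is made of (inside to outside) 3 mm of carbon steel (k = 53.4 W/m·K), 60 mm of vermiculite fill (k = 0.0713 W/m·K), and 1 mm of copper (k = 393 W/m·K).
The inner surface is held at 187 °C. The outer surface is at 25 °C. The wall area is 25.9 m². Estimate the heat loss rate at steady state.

Using the resistance-network approach (series):
R_carbon steel = L/(kA) = 0.003/(53.4×25.9) = 2.169×10^-6 K/W
R_vermiculite fill = L/(kA) = 0.06/(0.0713×25.9) = 0.03249 K/W
R_copper = L/(kA) = 0.001/(393×25.9) = 9.824×10^-8 K/W
R_total = 0.03249 K/W
Q = ΔT / R_total = 162 / 0.03249

Q ≈ 4990 W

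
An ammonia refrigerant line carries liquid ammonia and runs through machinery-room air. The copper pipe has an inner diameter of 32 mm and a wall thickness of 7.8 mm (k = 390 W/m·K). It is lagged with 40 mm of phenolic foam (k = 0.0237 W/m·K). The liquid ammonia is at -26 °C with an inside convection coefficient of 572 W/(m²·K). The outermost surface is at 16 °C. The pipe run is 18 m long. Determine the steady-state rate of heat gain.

Q ≈ 114 W

Per-layer cylindrical resistances, series-summed:
R_inner film = 1/(h_i·2πr₁L) = 1/(572×2π×0.016×18) = 9.661×10^-4 K/W
R_copper pipe wall = ln(23.8/16)/(2π×390×18) = 9.003×10^-6 K/W
R_phenolic foam = ln(63.8/23.8)/(2π×0.0237×18) = 0.3679 K/W
R_total = 0.3689 K/W
Q = ΔT/R_total = 42/0.3689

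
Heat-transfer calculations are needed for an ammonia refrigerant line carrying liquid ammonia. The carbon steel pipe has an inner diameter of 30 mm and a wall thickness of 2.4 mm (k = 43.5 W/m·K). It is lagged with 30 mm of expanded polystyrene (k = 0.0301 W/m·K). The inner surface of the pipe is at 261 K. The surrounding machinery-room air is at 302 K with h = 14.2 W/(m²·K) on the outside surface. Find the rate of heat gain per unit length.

Cylindrical conduction, so R = ln(r₂/r₁)/(2πkL) per layer, in series:
R_carbon steel pipe wall = ln(17.4/15)/(2π×43.5×1) = 5.43×10^-4 K/W
R_expanded polystyrene = ln(47.4/17.4)/(2π×0.0301×1) = 5.299 K/W
R_outer film = 1/(h_o·2πr_oL) = 1/(14.2×2π×0.0474×1) = 0.2365 K/W
R_total = 5.536 K/W
Q = ΔT/R_total = 41/5.536

q′ ≈ 7.41 W/m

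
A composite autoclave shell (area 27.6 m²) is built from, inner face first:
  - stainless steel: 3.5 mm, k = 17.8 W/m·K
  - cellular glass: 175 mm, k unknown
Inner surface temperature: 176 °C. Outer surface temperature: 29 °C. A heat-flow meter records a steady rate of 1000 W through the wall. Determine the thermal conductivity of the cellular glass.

Thermal resistances in series:
R_stainless steel = L/(kA) = 0.0035/(17.8×27.6) = 7.124×10^-6 K/W
Sum of known resistances R_other = 7.124×10^-6 K/W
Total R = ΔT/Q = 147/1000 = 0.147 K/W
R_cellular glass = R_total − R_other = 0.147 K/W
k = L/(R·A) = 0.175/(0.147×27.6)

k ≈ 0.0431 W/(m·K)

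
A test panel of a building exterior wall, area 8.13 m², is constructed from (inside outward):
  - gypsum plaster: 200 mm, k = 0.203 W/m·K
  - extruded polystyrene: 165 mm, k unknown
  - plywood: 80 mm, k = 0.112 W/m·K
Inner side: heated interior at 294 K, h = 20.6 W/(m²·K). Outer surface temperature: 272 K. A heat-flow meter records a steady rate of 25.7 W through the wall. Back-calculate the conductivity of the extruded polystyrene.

Thermal resistances in series:
R_inner film = 1/(h_i·A) = 1/(20.6×8.13) = 0.005971 K/W
R_gypsum plaster = L/(kA) = 0.2/(0.203×8.13) = 0.1212 K/W
R_plywood = L/(kA) = 0.08/(0.112×8.13) = 0.08786 K/W
Sum of known resistances R_other = 0.215 K/W
Total R = ΔT/Q = 22/25.7 = 0.856 K/W
R_extruded polystyrene = R_total − R_other = 0.641 K/W
k = L/(R·A) = 0.165/(0.641×8.13)

k ≈ 0.0317 W/(m·K)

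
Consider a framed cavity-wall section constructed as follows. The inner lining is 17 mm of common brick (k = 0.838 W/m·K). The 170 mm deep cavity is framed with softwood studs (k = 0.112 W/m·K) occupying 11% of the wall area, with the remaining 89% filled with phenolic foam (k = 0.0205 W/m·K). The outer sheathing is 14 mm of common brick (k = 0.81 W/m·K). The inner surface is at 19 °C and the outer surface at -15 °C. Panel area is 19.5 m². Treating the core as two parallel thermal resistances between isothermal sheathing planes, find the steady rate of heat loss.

Q ≈ 118 W

Sheathing layers in series; stud and cavity paths in parallel between them.
R_inner = 0.017/(0.838×19.5) = 0.00104 K/W
R_stud  = 0.17/(0.112×0.11×19.5) = 0.7076 K/W
R_cav   = 0.17/(0.0205×0.89×19.5) = 0.4778 K/W
1/R_core = 1/R_stud + 1/R_cav → R_core = 0.2852 K/W
R_outer = 0.014/(0.81×19.5) = 8.864×10^-4 K/W
R_total = 0.2872 K/W
Q = ΔT/R_total = 34/0.2872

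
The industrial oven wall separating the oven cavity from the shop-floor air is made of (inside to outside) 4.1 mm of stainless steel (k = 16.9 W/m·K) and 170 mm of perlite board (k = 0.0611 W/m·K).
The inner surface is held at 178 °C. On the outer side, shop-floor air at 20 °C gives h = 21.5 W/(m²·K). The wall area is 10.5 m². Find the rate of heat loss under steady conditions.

Series thermal resistances:
R_stainless steel = L/(kA) = 0.0041/(16.9×10.5) = 2.311×10^-5 K/W
R_perlite board = L/(kA) = 0.17/(0.0611×10.5) = 0.265 K/W
R_outer film = 1/(h_o·A) = 1/(21.5×10.5) = 0.00443 K/W
R_total = 0.2694 K/W
Q = ΔT / R_total = 158 / 0.2694

Q ≈ 586 W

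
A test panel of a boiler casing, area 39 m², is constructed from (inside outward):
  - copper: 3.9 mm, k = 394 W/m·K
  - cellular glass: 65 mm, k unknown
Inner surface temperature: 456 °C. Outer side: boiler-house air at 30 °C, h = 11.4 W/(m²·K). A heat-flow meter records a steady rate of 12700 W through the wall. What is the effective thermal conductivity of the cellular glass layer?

k ≈ 0.0533 W/(m·K)

Treating each layer as a thermal resistance in series:
R_copper = L/(kA) = 0.0039/(394×39) = 2.538×10^-7 K/W
R_outer film = 1/(h_o·A) = 1/(11.4×39) = 0.002249 K/W
Sum of known resistances R_other = 0.002249 K/W
Total R = ΔT/Q = 426/12700 = 0.03354 K/W
R_cellular glass = R_total − R_other = 0.03129 K/W
k = L/(R·A) = 0.065/(0.03129×39)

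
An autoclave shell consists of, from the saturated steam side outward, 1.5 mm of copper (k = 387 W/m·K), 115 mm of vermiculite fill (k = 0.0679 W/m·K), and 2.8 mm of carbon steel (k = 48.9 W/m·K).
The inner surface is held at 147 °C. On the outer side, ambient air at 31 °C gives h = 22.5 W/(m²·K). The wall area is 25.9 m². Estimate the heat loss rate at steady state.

Q ≈ 1730 W

Thermal resistances in series:
R_copper = L/(kA) = 0.0015/(387×25.9) = 1.497×10^-7 K/W
R_vermiculite fill = L/(kA) = 0.115/(0.0679×25.9) = 0.06539 K/W
R_carbon steel = L/(kA) = 0.0028/(48.9×25.9) = 2.211×10^-6 K/W
R_outer film = 1/(h_o·A) = 1/(22.5×25.9) = 0.001716 K/W
R_total = 0.06711 K/W
Q = ΔT / R_total = 116 / 0.06711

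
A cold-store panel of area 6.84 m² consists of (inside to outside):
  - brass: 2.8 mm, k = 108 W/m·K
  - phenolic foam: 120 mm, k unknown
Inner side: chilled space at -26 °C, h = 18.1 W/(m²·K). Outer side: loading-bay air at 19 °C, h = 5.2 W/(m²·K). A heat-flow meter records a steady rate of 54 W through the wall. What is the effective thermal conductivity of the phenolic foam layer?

Using the resistance-network approach (series):
R_inner film = 1/(h_i·A) = 1/(18.1×6.84) = 0.008077 K/W
R_brass = L/(kA) = 0.0028/(108×6.84) = 3.79×10^-6 K/W
R_outer film = 1/(h_o·A) = 1/(5.2×6.84) = 0.02812 K/W
Sum of known resistances R_other = 0.0362 K/W
Total R = ΔT/Q = 45/54 = 0.8333 K/W
R_phenolic foam = R_total − R_other = 0.7971 K/W
k = L/(R·A) = 0.12/(0.7971×6.84)

k ≈ 0.022 W/(m·K)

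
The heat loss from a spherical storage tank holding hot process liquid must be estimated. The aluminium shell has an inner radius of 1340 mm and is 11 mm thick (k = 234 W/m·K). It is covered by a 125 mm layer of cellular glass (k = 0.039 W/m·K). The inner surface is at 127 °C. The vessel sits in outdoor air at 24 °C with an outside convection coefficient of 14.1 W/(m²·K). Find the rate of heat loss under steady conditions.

Q ≈ 789 W

Each spherical layer contributes R = (1/r_i − 1/r_o)/(4πk):
R_aluminium shell = (1/1.34 − 1/1.351)/(4π×234) = 2.066×10^-6 K/W
R_cellular glass = (1/1.351 − 1/1.476)/(4π×0.039) = 0.1279 K/W
R_outer film = 1/(h·4πr_o²) = 1/(14.1×4π×1.476²) = 0.002591 K/W
R_total = 0.1305 K/W
Q = ΔT/R_total = 103/0.1305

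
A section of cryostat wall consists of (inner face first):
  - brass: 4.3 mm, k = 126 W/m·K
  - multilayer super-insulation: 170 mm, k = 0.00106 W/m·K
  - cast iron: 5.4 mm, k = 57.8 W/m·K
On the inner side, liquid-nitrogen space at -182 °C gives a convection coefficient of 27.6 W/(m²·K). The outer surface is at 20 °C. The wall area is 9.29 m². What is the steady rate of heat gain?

Treating each layer as a thermal resistance in series:
R_inner film = 1/(h_i·A) = 1/(27.6×9.29) = 0.0039 K/W
R_brass = L/(kA) = 0.0043/(126×9.29) = 3.674×10^-6 K/W
R_multilayer super-insulation = L/(kA) = 0.17/(0.00106×9.29) = 17.26 K/W
R_cast iron = L/(kA) = 0.0054/(57.8×9.29) = 1.006×10^-5 K/W
R_total = 17.27 K/W
Q = ΔT / R_total = 202 / 17.27

Q ≈ 11.7 W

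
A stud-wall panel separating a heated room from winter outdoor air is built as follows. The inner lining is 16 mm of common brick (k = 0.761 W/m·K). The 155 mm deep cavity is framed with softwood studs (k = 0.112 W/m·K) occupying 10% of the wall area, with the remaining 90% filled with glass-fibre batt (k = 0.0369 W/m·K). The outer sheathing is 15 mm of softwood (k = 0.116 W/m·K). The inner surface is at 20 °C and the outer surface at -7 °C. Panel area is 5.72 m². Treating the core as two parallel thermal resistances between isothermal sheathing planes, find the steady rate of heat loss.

Sheathing layers in series; stud and cavity paths in parallel between them.
R_inner = 0.016/(0.761×5.72) = 0.003676 K/W
R_stud  = 0.155/(0.112×0.1×5.72) = 2.419 K/W
R_cav   = 0.155/(0.0369×0.9×5.72) = 0.816 K/W
1/R_core = 1/R_stud + 1/R_cav → R_core = 0.6102 K/W
R_outer = 0.015/(0.116×5.72) = 0.02261 K/W
R_total = 0.6365 K/W
Q = ΔT/R_total = 27/0.6365

Q ≈ 42.4 W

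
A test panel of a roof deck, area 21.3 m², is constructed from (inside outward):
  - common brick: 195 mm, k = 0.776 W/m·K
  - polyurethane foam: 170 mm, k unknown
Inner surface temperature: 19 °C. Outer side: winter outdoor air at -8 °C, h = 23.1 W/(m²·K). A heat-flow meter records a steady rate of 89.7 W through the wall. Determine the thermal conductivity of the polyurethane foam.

k ≈ 0.0278 W/(m·K)

Using the resistance-network approach (series):
R_common brick = L/(kA) = 0.195/(0.776×21.3) = 0.0118 K/W
R_outer film = 1/(h_o·A) = 1/(23.1×21.3) = 0.002032 K/W
Sum of known resistances R_other = 0.01383 K/W
Total R = ΔT/Q = 27/89.7 = 0.301 K/W
R_polyurethane foam = R_total − R_other = 0.2872 K/W
k = L/(R·A) = 0.17/(0.2872×21.3)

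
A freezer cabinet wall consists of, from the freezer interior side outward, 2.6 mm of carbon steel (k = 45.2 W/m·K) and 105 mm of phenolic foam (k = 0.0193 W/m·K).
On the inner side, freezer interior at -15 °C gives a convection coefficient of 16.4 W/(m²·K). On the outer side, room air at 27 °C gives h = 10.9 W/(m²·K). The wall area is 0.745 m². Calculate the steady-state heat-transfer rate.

Treating each layer as a thermal resistance in series:
R_inner film = 1/(h_i·A) = 1/(16.4×0.745) = 0.08185 K/W
R_carbon steel = L/(kA) = 0.0026/(45.2×0.745) = 7.721×10^-5 K/W
R_phenolic foam = L/(kA) = 0.105/(0.0193×0.745) = 7.303 K/W
R_outer film = 1/(h_o·A) = 1/(10.9×0.745) = 0.1231 K/W
R_total = 7.508 K/W
Q = ΔT / R_total = 42 / 7.508

Q ≈ 5.59 W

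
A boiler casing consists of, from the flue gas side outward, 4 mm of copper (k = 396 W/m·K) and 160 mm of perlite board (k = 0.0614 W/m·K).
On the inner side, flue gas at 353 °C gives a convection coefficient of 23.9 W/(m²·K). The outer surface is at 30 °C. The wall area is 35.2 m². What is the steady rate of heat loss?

Q ≈ 4290 W

Model the wall as resistances in series:
R_inner film = 1/(h_i·A) = 1/(23.9×35.2) = 0.001189 K/W
R_copper = L/(kA) = 0.004/(396×35.2) = 2.87×10^-7 K/W
R_perlite board = L/(kA) = 0.16/(0.0614×35.2) = 0.07403 K/W
R_total = 0.07522 K/W
Q = ΔT / R_total = 323 / 0.07522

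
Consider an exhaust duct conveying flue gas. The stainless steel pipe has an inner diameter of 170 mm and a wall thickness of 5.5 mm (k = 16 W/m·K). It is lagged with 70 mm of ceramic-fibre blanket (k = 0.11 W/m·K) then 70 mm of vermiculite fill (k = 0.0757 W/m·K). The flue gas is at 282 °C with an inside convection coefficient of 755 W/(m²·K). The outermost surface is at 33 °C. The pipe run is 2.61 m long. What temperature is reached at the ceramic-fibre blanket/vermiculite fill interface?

Radial resistances (cylindrical: R_cond = ln(r_o/r_i)/(2πkL), R_conv = 1/(h·2πrL)):
R_inner film = 1/(h_i·2πr₁L) = 1/(755×2π×0.085×2.61) = 9.502×10^-4 K/W
R_stainless steel pipe wall = ln(90.5/85)/(2π×16×2.61) = 2.39×10^-4 K/W
R_ceramic-fibre blanket = ln(160.5/90.5)/(2π×0.11×2.61) = 0.3176 K/W
R_vermiculite fill = ln(230.5/160.5)/(2π×0.0757×2.61) = 0.2916 K/W
R_total = 0.6104 K/W
Q = ΔT/R_total = 249/0.6104
Q = 408 W
T_interface = T_inner − Q·ΣR(inner→interface) = 282 − 408×0.3188

T ≈ 152 °C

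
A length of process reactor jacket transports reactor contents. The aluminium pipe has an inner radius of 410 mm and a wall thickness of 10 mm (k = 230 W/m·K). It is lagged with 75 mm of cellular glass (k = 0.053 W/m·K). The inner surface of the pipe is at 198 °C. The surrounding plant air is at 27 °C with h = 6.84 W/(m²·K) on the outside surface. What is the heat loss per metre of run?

Treating each annulus and film as a series resistance:
R_aluminium pipe wall = ln(420/410)/(2π×230×1) = 1.667×10^-5 K/W
R_cellular glass = ln(495/420)/(2π×0.053×1) = 0.4934 K/W
R_outer film = 1/(h_o·2πr_oL) = 1/(6.84×2π×0.495×1) = 0.04701 K/W
R_total = 0.5404 K/W
Q = ΔT/R_total = 171/0.5404

q′ ≈ 316 W/m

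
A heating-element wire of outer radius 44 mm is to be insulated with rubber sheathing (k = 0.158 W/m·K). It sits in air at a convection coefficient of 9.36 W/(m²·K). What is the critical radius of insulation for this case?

r_cr ≈ 16.9 mm

For a cylinder r_cr = k/h = 0.158/9.36
r_cr = 16.9 mm; since the bare radius (44 mm) is above r_cr, any added insulation will reduce heat loss.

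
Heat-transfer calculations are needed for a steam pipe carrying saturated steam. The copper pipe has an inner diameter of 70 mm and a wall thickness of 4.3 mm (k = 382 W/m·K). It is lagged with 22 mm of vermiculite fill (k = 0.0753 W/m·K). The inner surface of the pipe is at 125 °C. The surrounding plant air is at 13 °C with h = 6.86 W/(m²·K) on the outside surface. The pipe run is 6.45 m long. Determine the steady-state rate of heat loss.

Cylindrical conduction, so R = ln(r₂/r₁)/(2πkL) per layer, in series:
R_copper pipe wall = ln(39.3/35)/(2π×382×6.45) = 7.485×10^-6 K/W
R_vermiculite fill = ln(61.3/39.3)/(2π×0.0753×6.45) = 0.1457 K/W
R_outer film = 1/(h_o·2πr_oL) = 1/(6.86×2π×0.0613×6.45) = 0.05868 K/W
R_total = 0.2044 K/W
Q = ΔT/R_total = 112/0.2044

Q ≈ 548 W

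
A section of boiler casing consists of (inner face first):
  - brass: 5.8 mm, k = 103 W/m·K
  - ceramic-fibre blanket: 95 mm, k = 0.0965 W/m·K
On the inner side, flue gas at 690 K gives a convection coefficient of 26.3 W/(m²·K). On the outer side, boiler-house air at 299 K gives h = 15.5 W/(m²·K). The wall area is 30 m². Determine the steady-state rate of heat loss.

Q ≈ 10800 W

Thermal resistances in series:
R_inner film = 1/(h_i·A) = 1/(26.3×30) = 0.001267 K/W
R_brass = L/(kA) = 0.0058/(103×30) = 1.877×10^-6 K/W
R_ceramic-fibre blanket = L/(kA) = 0.095/(0.0965×30) = 0.03282 K/W
R_outer film = 1/(h_o·A) = 1/(15.5×30) = 0.002151 K/W
R_total = 0.03624 K/W
Q = ΔT / R_total = 391 / 0.03624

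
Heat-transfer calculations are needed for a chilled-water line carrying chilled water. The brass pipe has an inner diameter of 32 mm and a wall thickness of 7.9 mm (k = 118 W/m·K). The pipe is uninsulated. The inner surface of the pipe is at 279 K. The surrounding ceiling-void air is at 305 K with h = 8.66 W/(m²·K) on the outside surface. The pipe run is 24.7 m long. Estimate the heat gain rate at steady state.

Per-layer cylindrical resistances, series-summed:
R_brass pipe wall = ln(23.9/16)/(2π×118×24.7) = 2.191×10^-5 K/W
R_outer film = 1/(h_o·2πr_oL) = 1/(8.66×2π×0.0239×24.7) = 0.03113 K/W
R_total = 0.03115 K/W
Q = ΔT/R_total = 26/0.03115

Q ≈ 835 W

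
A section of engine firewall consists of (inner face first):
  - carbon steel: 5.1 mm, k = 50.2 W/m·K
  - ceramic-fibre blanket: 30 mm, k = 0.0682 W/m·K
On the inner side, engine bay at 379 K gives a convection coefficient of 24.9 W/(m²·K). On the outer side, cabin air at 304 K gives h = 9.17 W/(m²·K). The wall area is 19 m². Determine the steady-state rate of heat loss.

Thermal resistances in series:
R_inner film = 1/(h_i·A) = 1/(24.9×19) = 0.002114 K/W
R_carbon steel = L/(kA) = 0.0051/(50.2×19) = 5.347×10^-6 K/W
R_ceramic-fibre blanket = L/(kA) = 0.03/(0.0682×19) = 0.02315 K/W
R_outer film = 1/(h_o·A) = 1/(9.17×19) = 0.00574 K/W
R_total = 0.03101 K/W
Q = ΔT / R_total = 75 / 0.03101

Q ≈ 2420 W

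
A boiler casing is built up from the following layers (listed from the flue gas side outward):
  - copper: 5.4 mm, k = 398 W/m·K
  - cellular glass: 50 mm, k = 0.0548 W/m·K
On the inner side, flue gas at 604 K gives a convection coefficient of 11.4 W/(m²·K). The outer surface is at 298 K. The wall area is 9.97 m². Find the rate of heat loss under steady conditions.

Series thermal resistances:
R_inner film = 1/(h_i·A) = 1/(11.4×9.97) = 0.008798 K/W
R_copper = L/(kA) = 0.0054/(398×9.97) = 1.361×10^-6 K/W
R_cellular glass = L/(kA) = 0.05/(0.0548×9.97) = 0.09152 K/W
R_total = 0.1003 K/W
Q = ΔT / R_total = 306 / 0.1003

Q ≈ 3050 W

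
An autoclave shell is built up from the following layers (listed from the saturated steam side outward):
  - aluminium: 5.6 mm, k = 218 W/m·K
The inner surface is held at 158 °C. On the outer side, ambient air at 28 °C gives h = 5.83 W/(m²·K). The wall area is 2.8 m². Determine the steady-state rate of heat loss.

Thermal resistances in series:
R_aluminium = L/(kA) = 0.0056/(218×2.8) = 9.174×10^-6 K/W
R_outer film = 1/(h_o·A) = 1/(5.83×2.8) = 0.06126 K/W
R_total = 0.06127 K/W
Q = ΔT / R_total = 130 / 0.06127

Q ≈ 2120 W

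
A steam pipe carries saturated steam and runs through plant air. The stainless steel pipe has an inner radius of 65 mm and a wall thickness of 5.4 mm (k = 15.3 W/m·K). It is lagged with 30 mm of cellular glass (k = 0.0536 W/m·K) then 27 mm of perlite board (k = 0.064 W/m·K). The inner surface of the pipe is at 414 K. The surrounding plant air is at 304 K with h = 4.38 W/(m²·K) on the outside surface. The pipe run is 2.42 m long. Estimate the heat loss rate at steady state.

Q ≈ 138 W

Per-layer cylindrical resistances, series-summed:
R_stainless steel pipe wall = ln(70.4/65)/(2π×15.3×2.42) = 3.43×10^-4 K/W
R_cellular glass = ln(100.4/70.4)/(2π×0.0536×2.42) = 0.4355 K/W
R_perlite board = ln(127.4/100.4)/(2π×0.064×2.42) = 0.2447 K/W
R_outer film = 1/(h_o·2πr_oL) = 1/(4.38×2π×0.1274×2.42) = 0.1179 K/W
R_total = 0.7985 K/W
Q = ΔT/R_total = 110/0.7985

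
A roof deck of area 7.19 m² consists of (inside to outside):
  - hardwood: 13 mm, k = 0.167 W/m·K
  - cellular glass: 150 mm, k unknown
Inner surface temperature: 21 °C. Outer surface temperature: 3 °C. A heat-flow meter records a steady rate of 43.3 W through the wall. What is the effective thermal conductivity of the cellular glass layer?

k ≈ 0.0515 W/(m·K)

Series thermal resistances:
R_hardwood = L/(kA) = 0.013/(0.167×7.19) = 0.01083 K/W
Sum of known resistances R_other = 0.01083 K/W
Total R = ΔT/Q = 18/43.3 = 0.4157 K/W
R_cellular glass = R_total − R_other = 0.4049 K/W
k = L/(R·A) = 0.15/(0.4049×7.19)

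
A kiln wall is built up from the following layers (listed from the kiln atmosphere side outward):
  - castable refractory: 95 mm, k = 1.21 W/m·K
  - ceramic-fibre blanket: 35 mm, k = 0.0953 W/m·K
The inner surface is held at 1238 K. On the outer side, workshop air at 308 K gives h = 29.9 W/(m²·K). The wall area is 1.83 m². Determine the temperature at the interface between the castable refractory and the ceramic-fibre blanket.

Model the wall as resistances in series:
R_castable refractory = L/(kA) = 0.095/(1.21×1.83) = 0.0429 K/W
R_ceramic-fibre blanket = L/(kA) = 0.035/(0.0953×1.83) = 0.2007 K/W
R_outer film = 1/(h_o·A) = 1/(29.9×1.83) = 0.01828 K/W
R_total = 0.2619 K/W;  Q = ΔT/R_total = 930/0.2619 = 3551 W
T_interface = T_inner − Q·ΣR(inner→interface) = 1238 − 3550×0.0429

T ≈ 1090 K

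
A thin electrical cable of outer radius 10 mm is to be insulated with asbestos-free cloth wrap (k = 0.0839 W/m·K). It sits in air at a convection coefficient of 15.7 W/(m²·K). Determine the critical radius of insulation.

For a cylinder r_cr = k/h = 0.0839/15.7
r_cr = 5.34 mm; since the bare radius (10 mm) is above r_cr, any added insulation will reduce heat loss.

r_cr ≈ 5.34 mm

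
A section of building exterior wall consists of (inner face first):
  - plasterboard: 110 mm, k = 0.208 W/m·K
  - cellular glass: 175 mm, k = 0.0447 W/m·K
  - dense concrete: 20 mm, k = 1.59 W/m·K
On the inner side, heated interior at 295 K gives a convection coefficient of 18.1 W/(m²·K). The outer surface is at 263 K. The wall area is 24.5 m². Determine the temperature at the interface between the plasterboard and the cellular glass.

T ≈ 291 K

Thermal resistances in series:
R_inner film = 1/(h_i·A) = 1/(18.1×24.5) = 0.002255 K/W
R_plasterboard = L/(kA) = 0.11/(0.208×24.5) = 0.02159 K/W
R_cellular glass = L/(kA) = 0.175/(0.0447×24.5) = 0.1598 K/W
R_dense concrete = L/(kA) = 0.02/(1.59×24.5) = 5.134×10^-4 K/W
R_total = 0.1841 K/W;  Q = ΔT/R_total = 32/0.1841 = 173.8 W
T_interface = T_inner − Q·ΣR(inner→interface) = 295 − 174×0.02384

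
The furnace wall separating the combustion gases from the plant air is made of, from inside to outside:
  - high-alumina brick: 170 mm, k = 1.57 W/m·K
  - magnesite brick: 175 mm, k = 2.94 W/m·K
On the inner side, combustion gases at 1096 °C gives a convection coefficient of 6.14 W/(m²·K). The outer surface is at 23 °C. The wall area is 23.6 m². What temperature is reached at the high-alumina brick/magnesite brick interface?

Using the resistance-network approach (series):
R_inner film = 1/(h_i·A) = 1/(6.14×23.6) = 0.006901 K/W
R_high-alumina brick = L/(kA) = 0.17/(1.57×23.6) = 0.004588 K/W
R_magnesite brick = L/(kA) = 0.175/(2.94×23.6) = 0.002522 K/W
R_total = 0.01401 K/W;  Q = ΔT/R_total = 1073/0.01401 = 76580 W
T_interface = T_inner − Q·ΣR(inner→interface) = 1096 − 76600×0.01149

T ≈ 216 °C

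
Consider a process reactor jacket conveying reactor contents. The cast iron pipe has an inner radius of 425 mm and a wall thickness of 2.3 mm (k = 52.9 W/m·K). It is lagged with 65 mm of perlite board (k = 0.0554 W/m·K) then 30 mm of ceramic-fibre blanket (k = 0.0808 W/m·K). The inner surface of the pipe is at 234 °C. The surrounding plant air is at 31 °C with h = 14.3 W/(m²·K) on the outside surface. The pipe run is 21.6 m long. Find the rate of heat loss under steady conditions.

Treating each annulus and film as a series resistance:
R_cast iron pipe wall = ln(427.3/425)/(2π×52.9×21.6) = 7.518×10^-7 K/W
R_perlite board = ln(492.3/427.3)/(2π×0.0554×21.6) = 0.01883 K/W
R_ceramic-fibre blanket = ln(522.3/492.3)/(2π×0.0808×21.6) = 0.005394 K/W
R_outer film = 1/(h_o·2πr_oL) = 1/(14.3×2π×0.5223×21.6) = 9.865×10^-4 K/W
R_total = 0.02521 K/W
Q = ΔT/R_total = 203/0.02521

Q ≈ 8050 W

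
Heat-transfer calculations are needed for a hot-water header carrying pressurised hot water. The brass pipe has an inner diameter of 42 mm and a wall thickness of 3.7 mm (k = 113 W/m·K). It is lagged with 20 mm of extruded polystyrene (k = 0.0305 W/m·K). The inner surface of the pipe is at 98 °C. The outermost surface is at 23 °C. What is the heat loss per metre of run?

Radial resistances (cylindrical: R_cond = ln(r_o/r_i)/(2πkL), R_conv = 1/(h·2πrL)):
R_brass pipe wall = ln(24.7/21)/(2π×113×1) = 2.286×10^-4 K/W
R_extruded polystyrene = ln(44.7/24.7)/(2π×0.0305×1) = 3.095 K/W
R_total = 3.096 K/W
Q = ΔT/R_total = 75/3.096

q′ ≈ 24.2 W/m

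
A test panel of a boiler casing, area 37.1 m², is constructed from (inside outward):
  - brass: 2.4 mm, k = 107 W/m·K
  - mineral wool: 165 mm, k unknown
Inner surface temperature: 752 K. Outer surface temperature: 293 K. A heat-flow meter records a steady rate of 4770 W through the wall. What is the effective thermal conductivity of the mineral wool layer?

Treating each layer as a thermal resistance in series:
R_brass = L/(kA) = 0.0024/(107×37.1) = 6.046×10^-7 K/W
Sum of known resistances R_other = 6.046×10^-7 K/W
Total R = ΔT/Q = 459/4770 = 0.09623 K/W
R_mineral wool = R_total − R_other = 0.09623 K/W
k = L/(R·A) = 0.165/(0.09623×37.1)

k ≈ 0.0462 W/(m·K)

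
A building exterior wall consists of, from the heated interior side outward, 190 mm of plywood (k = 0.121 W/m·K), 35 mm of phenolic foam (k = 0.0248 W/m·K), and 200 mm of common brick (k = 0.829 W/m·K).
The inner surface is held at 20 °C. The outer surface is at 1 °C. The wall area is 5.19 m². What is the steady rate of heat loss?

Q ≈ 30.6 W

Thermal resistances in series:
R_plywood = L/(kA) = 0.19/(0.121×5.19) = 0.3026 K/W
R_phenolic foam = L/(kA) = 0.035/(0.0248×5.19) = 0.2719 K/W
R_common brick = L/(kA) = 0.2/(0.829×5.19) = 0.04648 K/W
R_total = 0.621 K/W
Q = ΔT / R_total = 19 / 0.621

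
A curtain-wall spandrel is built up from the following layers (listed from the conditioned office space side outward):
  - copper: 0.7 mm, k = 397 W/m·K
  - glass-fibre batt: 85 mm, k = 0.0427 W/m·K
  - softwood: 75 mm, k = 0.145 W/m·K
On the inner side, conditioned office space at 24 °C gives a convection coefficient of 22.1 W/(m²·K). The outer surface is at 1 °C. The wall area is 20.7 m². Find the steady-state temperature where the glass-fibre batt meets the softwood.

Series thermal resistances:
R_inner film = 1/(h_i·A) = 1/(22.1×20.7) = 0.002186 K/W
R_copper = L/(kA) = 0.0007/(397×20.7) = 8.518×10^-8 K/W
R_glass-fibre batt = L/(kA) = 0.085/(0.0427×20.7) = 0.09617 K/W
R_softwood = L/(kA) = 0.075/(0.145×20.7) = 0.02499 K/W
R_total = 0.1233 K/W;  Q = ΔT/R_total = 23/0.1233 = 186.5 W
T_interface = T_inner − Q·ΣR(inner→interface) = 24 − 186×0.09835

T ≈ 5.66 °C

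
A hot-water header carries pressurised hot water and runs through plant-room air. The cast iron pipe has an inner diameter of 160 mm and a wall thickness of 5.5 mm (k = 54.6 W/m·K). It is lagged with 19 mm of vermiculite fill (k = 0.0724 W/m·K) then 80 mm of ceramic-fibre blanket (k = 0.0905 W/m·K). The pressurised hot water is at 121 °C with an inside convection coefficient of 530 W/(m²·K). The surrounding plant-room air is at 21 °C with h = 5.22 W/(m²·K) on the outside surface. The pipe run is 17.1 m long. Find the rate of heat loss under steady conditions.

Cylindrical conduction, so R = ln(r₂/r₁)/(2πkL) per layer, in series:
R_inner film = 1/(h_i·2πr₁L) = 1/(530×2π×0.08×17.1) = 2.195×10^-4 K/W
R_cast iron pipe wall = ln(85.5/80)/(2π×54.6×17.1) = 1.133×10^-5 K/W
R_vermiculite fill = ln(104.5/85.5)/(2π×0.0724×17.1) = 0.0258 K/W
R_ceramic-fibre blanket = ln(184.5/104.5)/(2π×0.0905×17.1) = 0.05846 K/W
R_outer film = 1/(h_o·2πr_oL) = 1/(5.22×2π×0.1845×17.1) = 0.009664 K/W
R_total = 0.09415 K/W
Q = ΔT/R_total = 100/0.09415

Q ≈ 1060 W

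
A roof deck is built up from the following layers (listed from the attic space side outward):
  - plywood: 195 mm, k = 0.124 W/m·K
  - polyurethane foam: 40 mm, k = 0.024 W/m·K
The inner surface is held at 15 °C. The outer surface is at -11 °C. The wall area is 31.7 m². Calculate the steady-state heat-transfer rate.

Q ≈ 254 W

Using the resistance-network approach (series):
R_plywood = L/(kA) = 0.195/(0.124×31.7) = 0.04961 K/W
R_polyurethane foam = L/(kA) = 0.04/(0.024×31.7) = 0.05258 K/W
R_total = 0.1022 K/W
Q = ΔT / R_total = 26 / 0.1022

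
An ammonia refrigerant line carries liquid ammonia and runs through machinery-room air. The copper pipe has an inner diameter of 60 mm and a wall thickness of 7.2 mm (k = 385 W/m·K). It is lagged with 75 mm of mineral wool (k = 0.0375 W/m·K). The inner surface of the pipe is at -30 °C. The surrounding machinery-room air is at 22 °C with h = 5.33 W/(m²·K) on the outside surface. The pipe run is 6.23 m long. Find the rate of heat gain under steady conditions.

Q ≈ 65.4 W

Treating each annulus and film as a series resistance:
R_copper pipe wall = ln(37.2/30)/(2π×385×6.23) = 1.427×10^-5 K/W
R_mineral wool = ln(112.2/37.2)/(2π×0.0375×6.23) = 0.7521 K/W
R_outer film = 1/(h_o·2πr_oL) = 1/(5.33×2π×0.1122×6.23) = 0.04272 K/W
R_total = 0.7948 K/W
Q = ΔT/R_total = 52/0.7948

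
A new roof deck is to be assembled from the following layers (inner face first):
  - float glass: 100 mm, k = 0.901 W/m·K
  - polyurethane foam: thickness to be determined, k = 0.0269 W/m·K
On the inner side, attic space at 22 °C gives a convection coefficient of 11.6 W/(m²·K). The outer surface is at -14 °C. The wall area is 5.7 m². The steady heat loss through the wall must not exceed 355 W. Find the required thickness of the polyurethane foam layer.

Series thermal resistances:
R_inner film = 1/(h_i·A) = 1/(11.6×5.7) = 0.01512 K/W
R_float glass = L/(kA) = 0.1/(0.901×5.7) = 0.01947 K/W
Sum of the known resistances R_other = 0.0346 K/W
Required total resistance R_tot = ΔT/Q_allow = 36/355 = 0.1014 K/W
R_polyurethane foam = R_tot − R_other = 0.06681 K/W
L = R·k·A = 0.06681×0.0269×5.7

L ≈ 10.2 mm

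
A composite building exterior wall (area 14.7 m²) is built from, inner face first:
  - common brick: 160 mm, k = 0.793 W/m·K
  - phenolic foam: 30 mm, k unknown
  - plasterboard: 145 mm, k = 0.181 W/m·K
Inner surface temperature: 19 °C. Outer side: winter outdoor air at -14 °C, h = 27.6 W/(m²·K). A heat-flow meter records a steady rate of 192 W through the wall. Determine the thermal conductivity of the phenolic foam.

k ≈ 0.0202 W/(m·K)

Treating each layer as a thermal resistance in series:
R_common brick = L/(kA) = 0.16/(0.793×14.7) = 0.01373 K/W
R_plasterboard = L/(kA) = 0.145/(0.181×14.7) = 0.0545 K/W
R_outer film = 1/(h_o·A) = 1/(27.6×14.7) = 0.002465 K/W
Sum of known resistances R_other = 0.07069 K/W
Total R = ΔT/Q = 33/192 = 0.1719 K/W
R_phenolic foam = R_total − R_other = 0.1012 K/W
k = L/(R·A) = 0.03/(0.1012×14.7)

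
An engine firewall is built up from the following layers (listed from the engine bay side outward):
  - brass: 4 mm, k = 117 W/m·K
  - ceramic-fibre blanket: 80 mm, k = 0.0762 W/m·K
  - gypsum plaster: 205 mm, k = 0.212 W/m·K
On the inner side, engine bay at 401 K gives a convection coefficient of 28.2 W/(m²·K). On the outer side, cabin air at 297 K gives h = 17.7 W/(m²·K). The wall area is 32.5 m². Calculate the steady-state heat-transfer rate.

Q ≈ 1600 W

Thermal resistances in series:
R_inner film = 1/(h_i·A) = 1/(28.2×32.5) = 0.001091 K/W
R_brass = L/(kA) = 0.004/(117×32.5) = 1.052×10^-6 K/W
R_ceramic-fibre blanket = L/(kA) = 0.08/(0.0762×32.5) = 0.0323 K/W
R_gypsum plaster = L/(kA) = 0.205/(0.212×32.5) = 0.02975 K/W
R_outer film = 1/(h_o·A) = 1/(17.7×32.5) = 0.001738 K/W
R_total = 0.06489 K/W
Q = ΔT / R_total = 104 / 0.06489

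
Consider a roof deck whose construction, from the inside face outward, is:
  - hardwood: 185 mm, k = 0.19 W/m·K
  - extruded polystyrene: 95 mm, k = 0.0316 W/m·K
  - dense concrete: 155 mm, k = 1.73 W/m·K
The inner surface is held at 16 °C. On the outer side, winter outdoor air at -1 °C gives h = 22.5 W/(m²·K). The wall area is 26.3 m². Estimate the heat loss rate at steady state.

Q ≈ 109 W

Using the resistance-network approach (series):
R_hardwood = L/(kA) = 0.185/(0.19×26.3) = 0.03702 K/W
R_extruded polystyrene = L/(kA) = 0.095/(0.0316×26.3) = 0.1143 K/W
R_dense concrete = L/(kA) = 0.155/(1.73×26.3) = 0.003407 K/W
R_outer film = 1/(h_o·A) = 1/(22.5×26.3) = 0.00169 K/W
R_total = 0.1564 K/W
Q = ΔT / R_total = 17 / 0.1564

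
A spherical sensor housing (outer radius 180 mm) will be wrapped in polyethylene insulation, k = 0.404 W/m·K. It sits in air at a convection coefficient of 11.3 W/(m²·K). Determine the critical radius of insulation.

r_cr ≈ 71.5 mm

For a sphere r_cr = 2k/h = 2×0.404/11.3
r_cr = 71.5 mm; since the bare radius (180 mm) is above r_cr, any added insulation will reduce heat loss.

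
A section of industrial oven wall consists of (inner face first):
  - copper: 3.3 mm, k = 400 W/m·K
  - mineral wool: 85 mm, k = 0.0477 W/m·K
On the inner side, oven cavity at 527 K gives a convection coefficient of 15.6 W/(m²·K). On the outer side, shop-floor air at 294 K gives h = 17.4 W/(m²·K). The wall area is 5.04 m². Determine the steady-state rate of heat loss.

Treating each layer as a thermal resistance in series:
R_inner film = 1/(h_i·A) = 1/(15.6×5.04) = 0.01272 K/W
R_copper = L/(kA) = 0.0033/(400×5.04) = 1.637×10^-6 K/W
R_mineral wool = L/(kA) = 0.085/(0.0477×5.04) = 0.3536 K/W
R_outer film = 1/(h_o·A) = 1/(17.4×5.04) = 0.0114 K/W
R_total = 0.3777 K/W
Q = ΔT / R_total = 233 / 0.3777

Q ≈ 617 W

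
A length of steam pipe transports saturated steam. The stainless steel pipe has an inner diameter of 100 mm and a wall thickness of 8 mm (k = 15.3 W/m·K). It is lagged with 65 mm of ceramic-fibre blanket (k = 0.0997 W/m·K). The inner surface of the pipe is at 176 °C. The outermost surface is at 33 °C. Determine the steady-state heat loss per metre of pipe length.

Per-layer cylindrical resistances, series-summed:
R_stainless steel pipe wall = ln(58/50)/(2π×15.3×1) = 0.001544 K/W
R_ceramic-fibre blanket = ln(123/58)/(2π×0.0997×1) = 1.2 K/W
R_total = 1.202 K/W
Q = ΔT/R_total = 143/1.202

q′ ≈ 119 W/m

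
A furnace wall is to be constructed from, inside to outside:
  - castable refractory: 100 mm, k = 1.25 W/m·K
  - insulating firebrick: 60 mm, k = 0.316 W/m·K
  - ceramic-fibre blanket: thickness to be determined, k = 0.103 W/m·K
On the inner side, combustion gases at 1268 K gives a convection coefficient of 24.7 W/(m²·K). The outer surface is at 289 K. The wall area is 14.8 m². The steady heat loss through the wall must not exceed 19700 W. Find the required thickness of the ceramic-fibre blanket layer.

L ≈ 43.8 mm

Treating each layer as a thermal resistance in series:
R_inner film = 1/(h_i·A) = 1/(24.7×14.8) = 0.002736 K/W
R_castable refractory = L/(kA) = 0.1/(1.25×14.8) = 0.005405 K/W
R_insulating firebrick = L/(kA) = 0.06/(0.316×14.8) = 0.01283 K/W
Sum of the known resistances R_other = 0.02097 K/W
Required total resistance R_tot = ΔT/Q_allow = 979/19700 = 0.0497 K/W
R_ceramic-fibre blanket = R_tot − R_other = 0.02873 K/W
L = R·k·A = 0.02873×0.103×14.8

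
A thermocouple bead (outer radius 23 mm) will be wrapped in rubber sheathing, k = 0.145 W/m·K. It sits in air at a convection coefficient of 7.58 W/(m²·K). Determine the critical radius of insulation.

For a sphere r_cr = 2k/h = 2×0.145/7.58
r_cr = 38.3 mm; since the bare radius (23 mm) is below r_cr, adding a thin layer of insulation will *increase* heat loss.

r_cr ≈ 38.3 mm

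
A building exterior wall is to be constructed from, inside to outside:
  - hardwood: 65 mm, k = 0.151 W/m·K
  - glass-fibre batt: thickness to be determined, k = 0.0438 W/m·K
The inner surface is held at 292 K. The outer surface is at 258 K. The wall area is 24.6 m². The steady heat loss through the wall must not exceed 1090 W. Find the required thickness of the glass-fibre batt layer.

Using the resistance-network approach (series):
R_hardwood = L/(kA) = 0.065/(0.151×24.6) = 0.0175 K/W
Sum of the known resistances R_other = 0.0175 K/W
Required total resistance R_tot = ΔT/Q_allow = 34/1090 = 0.03119 K/W
R_glass-fibre batt = R_tot − R_other = 0.01369 K/W
L = R·k·A = 0.01369×0.0438×24.6

L ≈ 14.8 mm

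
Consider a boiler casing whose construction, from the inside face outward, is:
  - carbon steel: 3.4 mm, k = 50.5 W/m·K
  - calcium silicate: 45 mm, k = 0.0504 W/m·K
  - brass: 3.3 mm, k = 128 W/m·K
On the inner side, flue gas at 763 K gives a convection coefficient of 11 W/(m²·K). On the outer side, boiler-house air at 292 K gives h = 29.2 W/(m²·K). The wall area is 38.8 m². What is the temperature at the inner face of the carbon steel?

Thermal resistances in series:
R_inner film = 1/(h_i·A) = 1/(11×38.8) = 0.002343 K/W
R_carbon steel = L/(kA) = 0.0034/(50.5×38.8) = 1.735×10^-6 K/W
R_calcium silicate = L/(kA) = 0.045/(0.0504×38.8) = 0.02301 K/W
R_brass = L/(kA) = 0.0033/(128×38.8) = 6.645×10^-7 K/W
R_outer film = 1/(h_o·A) = 1/(29.2×38.8) = 8.826×10^-4 K/W
R_total = 0.02624 K/W;  Q = ΔT/R_total = 471/0.02624 = 17950 W
T_interface = T_inner − Q·ΣR(inner→interface) = 763 − 17900×0.002343

T ≈ 721 K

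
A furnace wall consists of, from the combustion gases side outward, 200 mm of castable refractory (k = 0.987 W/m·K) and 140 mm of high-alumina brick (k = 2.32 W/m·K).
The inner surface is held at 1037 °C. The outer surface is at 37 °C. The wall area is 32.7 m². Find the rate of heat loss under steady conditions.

Q ≈ 124000 W

Thermal resistances in series:
R_castable refractory = L/(kA) = 0.2/(0.987×32.7) = 0.006197 K/W
R_high-alumina brick = L/(kA) = 0.14/(2.32×32.7) = 0.001845 K/W
R_total = 0.008042 K/W
Q = ΔT / R_total = 1000 / 0.008042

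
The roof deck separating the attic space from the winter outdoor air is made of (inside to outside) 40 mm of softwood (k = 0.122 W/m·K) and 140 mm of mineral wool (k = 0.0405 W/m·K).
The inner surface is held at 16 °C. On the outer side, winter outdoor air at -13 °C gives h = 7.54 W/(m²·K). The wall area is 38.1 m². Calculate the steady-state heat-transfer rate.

Q ≈ 282 W

Treating each layer as a thermal resistance in series:
R_softwood = L/(kA) = 0.04/(0.122×38.1) = 0.008605 K/W
R_mineral wool = L/(kA) = 0.14/(0.0405×38.1) = 0.09073 K/W
R_outer film = 1/(h_o·A) = 1/(7.54×38.1) = 0.003481 K/W
R_total = 0.1028 K/W
Q = ΔT / R_total = 29 / 0.1028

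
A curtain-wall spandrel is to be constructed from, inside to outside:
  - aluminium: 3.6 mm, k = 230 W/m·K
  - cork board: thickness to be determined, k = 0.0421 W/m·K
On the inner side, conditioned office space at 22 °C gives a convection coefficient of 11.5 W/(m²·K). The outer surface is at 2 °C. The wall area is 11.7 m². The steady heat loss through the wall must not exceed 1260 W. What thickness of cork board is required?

Series thermal resistances:
R_inner film = 1/(h_i·A) = 1/(11.5×11.7) = 0.007432 K/W
R_aluminium = L/(kA) = 0.0036/(230×11.7) = 1.338×10^-6 K/W
Sum of the known resistances R_other = 0.007434 K/W
Required total resistance R_tot = ΔT/Q_allow = 20/1260 = 0.01587 K/W
R_cork board = R_tot − R_other = 0.008439 K/W
L = R·k·A = 0.008439×0.0421×11.7

L ≈ 4.16 mm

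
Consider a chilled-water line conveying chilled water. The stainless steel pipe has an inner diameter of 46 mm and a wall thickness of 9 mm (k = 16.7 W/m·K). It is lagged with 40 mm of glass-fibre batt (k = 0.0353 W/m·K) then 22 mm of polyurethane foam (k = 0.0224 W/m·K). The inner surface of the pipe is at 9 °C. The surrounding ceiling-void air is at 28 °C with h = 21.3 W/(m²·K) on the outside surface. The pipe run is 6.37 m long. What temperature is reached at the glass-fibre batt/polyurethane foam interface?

T ≈ 21.3 °C

Per-layer cylindrical resistances, series-summed:
R_stainless steel pipe wall = ln(32/23)/(2π×16.7×6.37) = 4.941×10^-4 K/W
R_glass-fibre batt = ln(72/32)/(2π×0.0353×6.37) = 0.574 K/W
R_polyurethane foam = ln(94/72)/(2π×0.0224×6.37) = 0.2974 K/W
R_outer film = 1/(h_o·2πr_oL) = 1/(21.3×2π×0.094×6.37) = 0.01248 K/W
R_total = 0.8843 K/W
Q = ΔT/R_total = 19/0.8843
Q = 21.5 W
T_interface = T_inner + Q·ΣR(inner→interface) = 9 + 21.5×0.5745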